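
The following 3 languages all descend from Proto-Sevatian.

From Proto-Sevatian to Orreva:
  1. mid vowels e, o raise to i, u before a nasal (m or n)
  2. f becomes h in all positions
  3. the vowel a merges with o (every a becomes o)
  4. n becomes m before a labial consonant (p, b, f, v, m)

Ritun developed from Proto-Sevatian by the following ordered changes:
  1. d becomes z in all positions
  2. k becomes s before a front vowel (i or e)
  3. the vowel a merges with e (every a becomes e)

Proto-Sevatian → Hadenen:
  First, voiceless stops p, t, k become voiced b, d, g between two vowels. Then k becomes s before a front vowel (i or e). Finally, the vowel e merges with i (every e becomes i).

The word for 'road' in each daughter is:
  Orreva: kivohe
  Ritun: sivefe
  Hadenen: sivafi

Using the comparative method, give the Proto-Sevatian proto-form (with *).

Position 6: Orreva has e, Ritun has e, Hadenen has i. Orreva preserves e here (none of its changes turn any other segment into e), so the proto-segment is *e.
Position 5: Orreva has h, Ritun has f, Hadenen has f. Ritun preserves f here (none of its changes turn any other segment into f), so the proto-segment is *f.
Position 4: Orreva has o, Ritun has e, Hadenen has a. Hadenen preserves a here (none of its changes turn any other segment into a), so the proto-segment is *a.
This points to *kivafe. Verify forward in each daughter:
Orreva: *kivafe
  kivafe (rule 1 does not apply)
  kivafe → kivahe   [unconditioned shift]
  kivahe → kivohe   [vowel merger]
  kivohe (rule 4 does not apply)
  giving Orreva kivohe.
Ritun: start from *kivafe.
  rule 1: no change — kivafe
  rule 2 (palatalisation): kivafe → sivafe
  rule 3 (vowel merger): sivafe → sivefe
  ⇒ Ritun sivefe
Hadenen: *kivafe > sivafe > sivafi  (by palatalisation, vowel merger)
No other proto-form is consistent with every reflex, so the reconstruction is *kivafe.

*kivafe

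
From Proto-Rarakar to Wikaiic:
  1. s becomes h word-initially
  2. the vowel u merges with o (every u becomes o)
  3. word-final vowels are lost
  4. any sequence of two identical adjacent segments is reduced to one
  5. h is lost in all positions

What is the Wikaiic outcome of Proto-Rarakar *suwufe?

owof

Wikaiic: *suwufe > huwufe > howofe > howof > owof  (by debuccalisation, vowel merger, apocope, h-loss)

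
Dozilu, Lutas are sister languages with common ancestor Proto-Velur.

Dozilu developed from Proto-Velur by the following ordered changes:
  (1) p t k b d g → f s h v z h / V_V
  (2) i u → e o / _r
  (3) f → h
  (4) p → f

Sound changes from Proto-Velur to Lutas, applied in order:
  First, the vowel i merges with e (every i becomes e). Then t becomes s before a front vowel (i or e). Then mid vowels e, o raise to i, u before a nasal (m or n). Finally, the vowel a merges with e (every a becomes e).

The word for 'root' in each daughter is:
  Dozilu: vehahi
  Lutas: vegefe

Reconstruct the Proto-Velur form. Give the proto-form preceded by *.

Position 5: Dozilu has h, Lutas has f. Lutas preserves f here (none of its changes turn any other segment into f), so the proto-segment is *f.
Position 4: Dozilu has a, Lutas has e. Dozilu preserves a here (none of its changes turn any other segment into a), so the proto-segment is *a.
Continuing position by position gives *vegafi; check it forward:
Dozilu: *vegafi
  vegafi → vehafi   [intervocalic lenition]
  vehafi (rule 2 does not apply)
  vehafi → vehahi   [unconditioned shift]
  vehahi (rule 4 does not apply)
  giving Dozilu vehahi.
Lutas: *vegafi
  vegafi → vegafe   [vowel merger]
  vegafe (rule 2 does not apply)
  vegafe (rule 3 does not apply)
  vegafe → vegefe   [vowel merger]
  giving Lutas vegefe.
*vegafi is the unique common source.

*vegafi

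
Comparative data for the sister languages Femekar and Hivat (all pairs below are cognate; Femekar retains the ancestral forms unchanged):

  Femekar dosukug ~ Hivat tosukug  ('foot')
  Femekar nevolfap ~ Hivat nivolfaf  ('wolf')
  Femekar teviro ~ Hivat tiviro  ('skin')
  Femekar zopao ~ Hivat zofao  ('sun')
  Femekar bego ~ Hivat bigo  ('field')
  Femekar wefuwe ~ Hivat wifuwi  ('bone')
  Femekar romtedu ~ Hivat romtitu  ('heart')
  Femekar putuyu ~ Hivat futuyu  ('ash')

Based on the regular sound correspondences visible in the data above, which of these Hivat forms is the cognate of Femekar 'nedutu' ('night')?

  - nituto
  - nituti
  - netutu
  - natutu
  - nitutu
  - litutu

nitutu

bego ~ bigo, romtedu ~ romtitu — Femekar e corresponds to Hivat i after a consonant, before a consonant other than r, m, n, p, b, f, v.
romtedu ~ romtitu — Femekar d corresponds to Hivat t between vowels (before a back vowel).
Applying these to Femekar 'nedutu':
  nedutu → nidutu   (e→i after a consonant, before a consonant other than r, m, n, p, b, f, v)
  nidutu → nitutu   (d→t between vowels (before a back vowel))
So the Hivat cognate is 'nitutu'.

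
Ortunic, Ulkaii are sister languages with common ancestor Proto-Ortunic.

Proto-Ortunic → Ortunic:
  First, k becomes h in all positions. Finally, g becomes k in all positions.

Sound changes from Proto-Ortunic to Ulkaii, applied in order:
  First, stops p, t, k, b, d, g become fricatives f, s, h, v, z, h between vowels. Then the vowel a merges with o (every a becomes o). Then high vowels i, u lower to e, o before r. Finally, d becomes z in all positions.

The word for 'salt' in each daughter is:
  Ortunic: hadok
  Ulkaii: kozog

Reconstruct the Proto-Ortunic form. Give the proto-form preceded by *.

Position 2: Ortunic has a, Ulkaii has o. Ortunic preserves a here (none of its changes turn any other segment into a), so the proto-segment is *a.
Position 3: Ortunic has d, Ulkaii has z. Ortunic preserves d here (none of its changes turn any other segment into d), so the proto-segment is *d.
Position 1: Ortunic has h, Ulkaii has k. Ulkaii preserves k here (none of its changes turn any other segment into k), so the proto-segment is *k.
This points to *kadog. Verify forward in each daughter:
Ortunic: *kadog
  kadog → hadog   [unconditioned shift]
  hadog → hadok   [unconditioned shift]
  giving Ortunic hadok.
Ulkaii: *kadog > kazog > kozog  (by intervocalic lenition, vowel merger)
No other proto-form is consistent with every reflex, so the reconstruction is *kadog.

*kadog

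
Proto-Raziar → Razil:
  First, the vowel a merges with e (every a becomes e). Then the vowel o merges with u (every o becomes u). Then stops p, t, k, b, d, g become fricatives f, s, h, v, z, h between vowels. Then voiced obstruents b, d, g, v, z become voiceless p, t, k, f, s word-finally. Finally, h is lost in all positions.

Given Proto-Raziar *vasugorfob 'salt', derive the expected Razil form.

Razil: *vasugorfob
  vasugorfob → vesugorfob   [vowel merger]
  vesugorfob → vesugurfub   [vowel merger]
  vesugurfub → vesuhurfub   [intervocalic lenition]
  vesuhurfub → vesuhurfup   [final devoicing]
  vesuhurfup → vesuurfup   [h-loss]
  giving Razil vesuurfup.

vesuurfup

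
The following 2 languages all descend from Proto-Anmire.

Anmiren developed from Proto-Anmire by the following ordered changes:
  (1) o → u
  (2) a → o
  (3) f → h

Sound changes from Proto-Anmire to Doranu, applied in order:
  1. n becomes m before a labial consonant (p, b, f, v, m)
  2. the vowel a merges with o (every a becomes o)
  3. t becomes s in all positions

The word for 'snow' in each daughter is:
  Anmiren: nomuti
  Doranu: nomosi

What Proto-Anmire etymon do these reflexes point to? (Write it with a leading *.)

Position 4: Anmiren has u, Doranu has o. Taking the neighbouring segments as reconstructed: Anmiren u could go back to *o or *u; Doranu o could go back to *a or *o — the one source consistent with every daughter is *o.
Position 5: Anmiren has t, Doranu has s. Anmiren preserves t here (none of its changes turn any other segment into t), so the proto-segment is *t.
Position 2: Anmiren has o, Doranu has o. In Anmiren, o can only continue *a, so the proto-segment is *a.
The remaining positions agree across the daughters. Check the candidate against every language:
Anmiren: start from *namoti.
  rule 1 (vowel merger): namoti → namuti
  rule 2 (vowel merger): namuti → nomuti
  rule 3: no change — nomuti
  ⇒ Anmiren nomuti
Doranu: *namoti
  namoti (rule 1 does not apply)
  namoti → nomoti   [vowel merger]
  nomoti → nomosi   [unconditioned shift]
  giving Doranu nomosi.
*namoti is the unique common source.

*namoti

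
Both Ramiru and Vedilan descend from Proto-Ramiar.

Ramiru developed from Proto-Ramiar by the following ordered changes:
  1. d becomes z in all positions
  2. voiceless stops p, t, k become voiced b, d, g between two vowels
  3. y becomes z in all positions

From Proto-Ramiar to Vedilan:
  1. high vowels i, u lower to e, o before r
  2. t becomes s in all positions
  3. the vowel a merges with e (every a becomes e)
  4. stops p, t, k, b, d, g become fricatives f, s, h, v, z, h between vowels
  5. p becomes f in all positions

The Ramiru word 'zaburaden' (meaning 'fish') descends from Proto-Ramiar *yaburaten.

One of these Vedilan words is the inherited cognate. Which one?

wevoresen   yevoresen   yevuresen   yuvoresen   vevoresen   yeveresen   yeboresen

yevoresen

Vedilan: *yaburaten
  yaburaten → yaboraten   [pre-rhotic lowering]
  yaboraten → yaborasen   [unconditioned shift]
  yaborasen → yeboresen   [vowel merger]
  yeboresen → yevoresen   [intervocalic lenition]
  yevoresen (rule 5 does not apply)
  giving Vedilan yevoresen.
Among the options, 'yevoresen' alone shows every Vedilan change applied in order.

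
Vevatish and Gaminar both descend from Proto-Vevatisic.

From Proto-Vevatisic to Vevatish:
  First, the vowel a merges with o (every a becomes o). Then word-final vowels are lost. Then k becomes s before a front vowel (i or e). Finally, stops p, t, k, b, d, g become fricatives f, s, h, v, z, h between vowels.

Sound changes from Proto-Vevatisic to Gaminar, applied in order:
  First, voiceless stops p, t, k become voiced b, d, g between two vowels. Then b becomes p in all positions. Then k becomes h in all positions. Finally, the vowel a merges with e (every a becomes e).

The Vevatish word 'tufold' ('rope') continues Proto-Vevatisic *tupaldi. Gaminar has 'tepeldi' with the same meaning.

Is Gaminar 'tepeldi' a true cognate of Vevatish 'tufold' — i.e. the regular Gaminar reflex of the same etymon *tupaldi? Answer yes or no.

no

Derive the expected Gaminar reflex of *tupaldi:
Gaminar: *tupaldi > tubaldi > tupaldi > tupeldi  (by intervocalic voicing, unconditioned shift, vowel merger)
The regular Gaminar reflex would be 'tupeldi', but the attested form is 'tepeldi'. The correspondence is irregular, so they are not cognates (the Gaminar form has a different source).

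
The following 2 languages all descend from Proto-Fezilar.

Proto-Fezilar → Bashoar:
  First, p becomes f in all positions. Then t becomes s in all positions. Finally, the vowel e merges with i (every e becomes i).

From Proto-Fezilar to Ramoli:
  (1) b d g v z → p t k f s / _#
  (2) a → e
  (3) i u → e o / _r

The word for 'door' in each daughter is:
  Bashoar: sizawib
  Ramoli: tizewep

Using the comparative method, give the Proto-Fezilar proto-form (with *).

Position 7: Bashoar has b, Ramoli has p. Bashoar preserves b here (none of its changes turn any other segment into b), so the proto-segment is *b.
Position 4: Bashoar has a, Ramoli has e. Bashoar preserves a here (none of its changes turn any other segment into a), so the proto-segment is *a.
Verify the candidate proto-form against each daughter:
Bashoar: *tizaweb > sizaweb > sizawib  (by unconditioned shift, vowel merger)
Ramoli: start from *tizaweb.
  rule 1 (final devoicing): tizaweb → tizawep
  rule 2 (vowel merger): tizawep → tizewep
  rule 3: no change — tizewep
  ⇒ Ramoli tizewep
No other proto-form is consistent with every reflex, so the reconstruction is *tizaweb.

*tizaweb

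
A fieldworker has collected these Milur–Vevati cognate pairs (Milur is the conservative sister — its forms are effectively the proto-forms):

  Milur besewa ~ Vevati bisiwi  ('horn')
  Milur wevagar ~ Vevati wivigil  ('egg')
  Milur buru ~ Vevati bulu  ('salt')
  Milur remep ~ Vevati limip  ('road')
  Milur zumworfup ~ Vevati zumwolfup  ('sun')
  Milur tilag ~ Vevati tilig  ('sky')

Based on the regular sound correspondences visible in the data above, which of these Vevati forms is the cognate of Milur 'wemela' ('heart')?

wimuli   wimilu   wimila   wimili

wimili

remep ~ limip — Milur e corresponds to Vevati i after a consonant, before a nasal.
besewa ~ bisiwi — Milur e corresponds to Vevati i after a consonant, before a consonant other than r, m, n, p, b, f, v.
besewa ~ bisiwi — Milur a corresponds to Vevati i word-finally.
Applying these to Milur 'wemela':
  wemela → wimela   (e→i after a consonant, before a nasal)
  wimela → wimila   (e→i after a consonant, before a consonant other than r, m, n, p, b, f, v)
  wimila → wimili   (a→i word-finally)
So the Vevati cognate is 'wimili'.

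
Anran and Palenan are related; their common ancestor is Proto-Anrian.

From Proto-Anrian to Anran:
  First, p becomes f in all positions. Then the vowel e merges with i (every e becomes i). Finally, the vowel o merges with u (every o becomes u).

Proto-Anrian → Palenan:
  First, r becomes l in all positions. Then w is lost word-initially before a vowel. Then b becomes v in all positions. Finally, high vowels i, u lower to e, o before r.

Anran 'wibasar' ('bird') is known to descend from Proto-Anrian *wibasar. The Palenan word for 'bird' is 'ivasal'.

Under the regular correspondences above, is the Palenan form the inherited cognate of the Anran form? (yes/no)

yes

Derive the expected Palenan reflex of *wibasar:
Palenan: *wibasar > wibasal > ibasal > ivasal  (by unconditioned shift, glide loss, unconditioned shift)
Palenan 'ivasal' matches the regular reflex exactly, so the pair is cognate.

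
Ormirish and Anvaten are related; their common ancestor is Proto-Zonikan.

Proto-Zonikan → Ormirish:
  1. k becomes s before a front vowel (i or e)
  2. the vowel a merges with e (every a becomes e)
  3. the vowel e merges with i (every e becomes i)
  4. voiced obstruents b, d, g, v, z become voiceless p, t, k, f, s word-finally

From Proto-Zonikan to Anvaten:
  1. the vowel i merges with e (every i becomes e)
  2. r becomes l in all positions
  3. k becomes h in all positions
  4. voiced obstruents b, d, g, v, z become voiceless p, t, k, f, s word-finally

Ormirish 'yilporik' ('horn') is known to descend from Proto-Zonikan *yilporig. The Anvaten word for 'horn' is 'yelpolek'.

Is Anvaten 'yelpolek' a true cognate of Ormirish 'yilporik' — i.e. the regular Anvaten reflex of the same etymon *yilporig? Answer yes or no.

yes

Derive the expected Anvaten reflex of *yilporig:
Anvaten: *yilporig
  yilporig → yelporeg   [vowel merger]
  yelporeg → yelpoleg   [unconditioned shift]
  yelpoleg (rule 3 does not apply)
  yelpoleg → yelpolek   [final devoicing]
  giving Anvaten yelpolek.
Anvaten 'yelpolek' matches the regular reflex exactly, so the pair is cognate.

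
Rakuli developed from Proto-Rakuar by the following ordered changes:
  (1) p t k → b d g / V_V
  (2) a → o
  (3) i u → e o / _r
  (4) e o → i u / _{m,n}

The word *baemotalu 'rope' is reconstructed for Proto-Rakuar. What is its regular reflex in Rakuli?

boimodolu

Rakuli: *baemotalu > baemodalu > boemodolu > boimodolu  (by intervocalic voicing, vowel merger, pre-nasal raising)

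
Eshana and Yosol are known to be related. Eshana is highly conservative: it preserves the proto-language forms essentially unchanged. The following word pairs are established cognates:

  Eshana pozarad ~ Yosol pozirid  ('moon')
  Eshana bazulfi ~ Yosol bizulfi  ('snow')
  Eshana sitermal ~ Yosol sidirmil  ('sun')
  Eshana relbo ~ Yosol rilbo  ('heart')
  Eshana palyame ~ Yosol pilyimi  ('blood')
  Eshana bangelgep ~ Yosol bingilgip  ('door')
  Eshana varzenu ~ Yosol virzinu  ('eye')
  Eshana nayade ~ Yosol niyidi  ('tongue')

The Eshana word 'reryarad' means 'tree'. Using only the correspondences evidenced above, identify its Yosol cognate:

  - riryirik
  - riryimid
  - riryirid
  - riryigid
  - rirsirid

riryirid

sitermal ~ sidirmil — Eshana e corresponds to Yosol i after a consonant, before r.
pozarad ~ pozirid, varzenu ~ virzinu — Eshana a corresponds to Yosol i after a consonant, before r.
pozarad ~ pozirid, bazulfi ~ bizulfi — Eshana a corresponds to Yosol i after a consonant, before a consonant other than r, m, n, p, b, f, v.
Applying these to Eshana 'reryarad':
  reryarad → riryarad   (e→i after a consonant, before r)
  riryarad → riryirad   (a→i after a consonant, before r)
  riryirad → riryirid   (a→i after a consonant, before a consonant other than r, m, n, p, b, f, v)
So the Yosol cognate is 'riryirid'.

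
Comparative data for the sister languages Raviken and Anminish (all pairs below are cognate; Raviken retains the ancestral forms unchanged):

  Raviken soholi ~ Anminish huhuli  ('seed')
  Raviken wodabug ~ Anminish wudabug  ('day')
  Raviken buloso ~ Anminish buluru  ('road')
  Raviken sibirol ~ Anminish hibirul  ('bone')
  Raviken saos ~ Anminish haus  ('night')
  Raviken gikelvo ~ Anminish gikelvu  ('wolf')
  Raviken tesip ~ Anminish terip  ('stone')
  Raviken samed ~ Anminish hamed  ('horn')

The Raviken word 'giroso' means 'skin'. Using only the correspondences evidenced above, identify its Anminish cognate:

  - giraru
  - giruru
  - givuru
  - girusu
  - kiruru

soholi ~ huhuli, wodabug ~ wudabug — Raviken o corresponds to Anminish u after a consonant, before a consonant other than r, m, n, p, b, f, v.
buloso ~ buluru — Raviken s corresponds to Anminish r between vowels (before a back vowel).
buloso ~ buluru, gikelvo ~ gikelvu — Raviken o corresponds to Anminish u word-finally.
Applying these to Raviken 'giroso':
  giroso → giruso   (o→u after a consonant, before a consonant other than r, m, n, p, b, f, v)
  giruso → giruro   (s→r between vowels (before a back vowel))
  giruro → giruru   (o→u word-finally)
So the Anminish cognate is 'giruru'.

giruru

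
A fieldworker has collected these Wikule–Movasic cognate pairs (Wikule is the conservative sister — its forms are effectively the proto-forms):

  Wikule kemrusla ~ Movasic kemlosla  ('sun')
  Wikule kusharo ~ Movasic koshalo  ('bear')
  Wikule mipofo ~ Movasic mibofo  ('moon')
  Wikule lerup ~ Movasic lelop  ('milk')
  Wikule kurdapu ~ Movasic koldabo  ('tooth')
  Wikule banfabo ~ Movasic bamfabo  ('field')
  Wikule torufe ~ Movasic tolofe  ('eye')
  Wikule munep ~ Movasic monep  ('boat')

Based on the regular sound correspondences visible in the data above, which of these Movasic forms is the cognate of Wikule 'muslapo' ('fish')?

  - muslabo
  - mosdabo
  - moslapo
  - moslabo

moslabo

kemrusla ~ kemlosla, kusharo ~ koshalo — Wikule u corresponds to Movasic o after a consonant, before a consonant other than r, m, n, p, b, f, v.
mipofo ~ mibofo — Wikule p corresponds to Movasic b between vowels (before a back vowel).
Applying these to Wikule 'muslapo':
  muslapo → moslapo   (u→o after a consonant, before a consonant other than r, m, n, p, b, f, v)
  moslapo → moslabo   (p→b between vowels (before a back vowel))
So the Movasic cognate is 'moslabo'.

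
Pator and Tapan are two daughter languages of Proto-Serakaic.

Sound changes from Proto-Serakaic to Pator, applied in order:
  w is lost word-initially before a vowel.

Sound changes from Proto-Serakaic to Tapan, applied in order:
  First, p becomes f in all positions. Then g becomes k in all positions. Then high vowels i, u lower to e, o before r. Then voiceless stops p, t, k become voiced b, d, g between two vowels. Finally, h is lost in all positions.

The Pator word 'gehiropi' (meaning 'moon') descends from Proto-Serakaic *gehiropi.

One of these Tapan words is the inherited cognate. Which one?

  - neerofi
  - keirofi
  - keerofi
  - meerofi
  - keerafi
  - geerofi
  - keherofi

Tapan: start from *gehiropi.
  rule 1 (unconditioned shift): gehiropi → gehirofi
  rule 2 (unconditioned shift): gehirofi → kehirofi
  rule 3 (pre-rhotic lowering): kehirofi → keherofi
  rule 4: no change — keherofi
  rule 5 (h-loss): keherofi → keerofi
  ⇒ Tapan keerofi
Among the options, 'keerofi' alone shows every Tapan change applied in order.

keerofi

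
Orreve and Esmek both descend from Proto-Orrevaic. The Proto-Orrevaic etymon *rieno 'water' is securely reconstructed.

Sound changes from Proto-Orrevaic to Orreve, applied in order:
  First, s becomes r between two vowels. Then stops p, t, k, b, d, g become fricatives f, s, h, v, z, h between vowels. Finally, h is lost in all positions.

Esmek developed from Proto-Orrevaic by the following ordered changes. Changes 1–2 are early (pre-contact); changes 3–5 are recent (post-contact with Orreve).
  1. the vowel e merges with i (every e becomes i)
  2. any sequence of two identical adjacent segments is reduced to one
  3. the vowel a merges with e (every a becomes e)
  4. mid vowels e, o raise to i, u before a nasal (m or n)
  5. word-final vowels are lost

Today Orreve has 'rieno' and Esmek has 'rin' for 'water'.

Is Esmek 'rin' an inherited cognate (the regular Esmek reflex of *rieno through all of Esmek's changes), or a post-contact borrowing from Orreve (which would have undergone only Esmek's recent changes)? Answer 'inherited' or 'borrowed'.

inherited

If inherited, *rieno would pass through all of Esmek's changes:
Esmek: *rieno > riino > rino > rin  (by vowel merger, degemination, apocope)
If borrowed from Orreve 'rieno' after the early changes, it would undergo only the recent ones:
  rule 3 (vowel merger): no change (rieno)
  rule 4 (pre-nasal raising): rieno → riino
  rule 5 (apocope): riino → riin
  ⇒ as a loan: riin
Esmek 'rin' matches the inherited outcome exactly, so it is an inherited cognate, not a loan.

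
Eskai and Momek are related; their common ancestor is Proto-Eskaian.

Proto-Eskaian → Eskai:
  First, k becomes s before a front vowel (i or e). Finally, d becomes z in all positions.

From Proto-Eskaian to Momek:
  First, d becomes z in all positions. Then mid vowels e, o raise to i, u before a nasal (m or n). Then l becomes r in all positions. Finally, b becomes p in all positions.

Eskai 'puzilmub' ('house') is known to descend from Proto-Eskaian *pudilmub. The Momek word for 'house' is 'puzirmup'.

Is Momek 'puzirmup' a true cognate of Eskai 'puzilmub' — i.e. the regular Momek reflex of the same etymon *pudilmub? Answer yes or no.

yes

Derive the expected Momek reflex of *pudilmub:
Momek: *pudilmub > puzilmub > puzirmub > puzirmup  (by unconditioned shift, unconditioned shift, unconditioned shift)
Momek 'puzirmup' matches the regular reflex exactly, so the pair is cognate.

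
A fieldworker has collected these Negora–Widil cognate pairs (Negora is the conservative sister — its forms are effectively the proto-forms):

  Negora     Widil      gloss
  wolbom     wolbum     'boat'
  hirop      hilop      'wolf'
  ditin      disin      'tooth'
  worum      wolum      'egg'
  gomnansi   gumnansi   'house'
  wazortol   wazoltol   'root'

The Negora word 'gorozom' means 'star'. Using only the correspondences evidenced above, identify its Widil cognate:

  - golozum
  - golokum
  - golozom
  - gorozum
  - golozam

golozum

hirop ~ hilop — Negora r corresponds to Widil l between vowels (before a back vowel).
wolbom ~ wolbum, gomnansi ~ gumnansi — Negora o corresponds to Widil u after a consonant, before a nasal.
Applying these to Negora 'gorozom':
  gorozom → golozom   (r→l between vowels (before a back vowel))
  golozom → golozum   (o→u after a consonant, before a nasal)
So the Widil cognate is 'golozum'.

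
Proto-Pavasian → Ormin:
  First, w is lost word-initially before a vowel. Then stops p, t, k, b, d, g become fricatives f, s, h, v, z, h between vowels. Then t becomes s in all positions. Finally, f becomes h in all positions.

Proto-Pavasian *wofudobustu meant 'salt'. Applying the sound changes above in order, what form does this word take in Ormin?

Ormin: start from *wofudobustu.
  rule 1 (glide loss): wofudobustu → ofudobustu
  rule 2 (intervocalic lenition): ofudobustu → ofuzovustu
  rule 3 (unconditioned shift): ofuzovustu → ofuzovussu
  rule 4 (unconditioned shift): ofuzovussu → ohuzovussu
  ⇒ Ormin ohuzovussu

ohuzovussu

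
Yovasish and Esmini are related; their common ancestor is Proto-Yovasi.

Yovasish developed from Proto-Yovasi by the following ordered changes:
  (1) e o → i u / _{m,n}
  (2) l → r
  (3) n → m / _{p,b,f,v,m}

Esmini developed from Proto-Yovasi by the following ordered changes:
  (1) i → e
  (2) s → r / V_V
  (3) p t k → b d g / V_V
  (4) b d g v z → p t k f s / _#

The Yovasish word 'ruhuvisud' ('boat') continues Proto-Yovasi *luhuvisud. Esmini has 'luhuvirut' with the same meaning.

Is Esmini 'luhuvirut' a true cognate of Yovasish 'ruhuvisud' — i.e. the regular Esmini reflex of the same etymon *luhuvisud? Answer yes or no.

Derive the expected Esmini reflex of *luhuvisud:
Esmini: start from *luhuvisud.
  rule 1 (vowel merger): luhuvisud → luhuvesud
  rule 2 (rhotacism): luhuvesud → luhuverud
  rule 3: no change — luhuverud
  rule 4 (final devoicing): luhuverud → luhuverut
  ⇒ Esmini luhuverut
The regular Esmini reflex would be 'luhuverut', but the attested form is 'luhuvirut'. The correspondence is irregular, so they are not cognates (the Esmini form has a different source).

no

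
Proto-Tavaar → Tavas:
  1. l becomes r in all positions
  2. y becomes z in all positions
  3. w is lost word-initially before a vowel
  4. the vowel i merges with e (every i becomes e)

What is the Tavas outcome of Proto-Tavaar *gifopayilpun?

Tavas: *gifopayilpun
  gifopayilpun → gifopayirpun   [unconditioned shift]
  gifopayirpun → gifopazirpun   [unconditioned shift]
  gifopazirpun (rule 3 does not apply)
  gifopazirpun → gefopazerpun   [vowel merger]
  giving Tavas gefopazerpun.

gefopazerpun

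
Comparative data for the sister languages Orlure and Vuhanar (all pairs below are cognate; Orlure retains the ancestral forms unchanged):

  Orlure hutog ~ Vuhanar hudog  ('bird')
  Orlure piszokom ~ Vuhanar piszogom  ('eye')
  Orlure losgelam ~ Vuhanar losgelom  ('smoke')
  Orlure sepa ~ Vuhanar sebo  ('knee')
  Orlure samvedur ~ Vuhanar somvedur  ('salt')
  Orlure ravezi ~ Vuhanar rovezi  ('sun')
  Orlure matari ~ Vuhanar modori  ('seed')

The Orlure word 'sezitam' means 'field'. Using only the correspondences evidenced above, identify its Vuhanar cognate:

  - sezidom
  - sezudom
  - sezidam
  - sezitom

matari ~ modori — Orlure t corresponds to Vuhanar d between vowels (before a back vowel).
losgelam ~ losgelom, samvedur ~ somvedur — Orlure a corresponds to Vuhanar o after a consonant, before a nasal.
Applying these to Orlure 'sezitam':
  sezitam → sezidam   (t→d between vowels (before a back vowel))
  sezidam → sezidom   (a→o after a consonant, before a nasal)
So the Vuhanar cognate is 'sezidom'.

sezidom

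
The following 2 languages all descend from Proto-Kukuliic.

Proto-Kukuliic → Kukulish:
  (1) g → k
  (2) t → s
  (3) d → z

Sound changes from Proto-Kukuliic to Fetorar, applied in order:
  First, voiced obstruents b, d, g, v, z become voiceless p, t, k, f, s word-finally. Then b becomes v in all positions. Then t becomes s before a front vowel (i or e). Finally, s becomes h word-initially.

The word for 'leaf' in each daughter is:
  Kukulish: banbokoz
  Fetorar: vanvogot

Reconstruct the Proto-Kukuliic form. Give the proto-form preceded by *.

Position 6: Kukulish has k, Fetorar has g. Fetorar preserves g here (none of its changes turn any other segment into g), so the proto-segment is *g.
Position 4: Kukulish has b, Fetorar has v. Kukulish preserves b here (none of its changes turn any other segment into b), so the proto-segment is *b.
This points to *banbogod. Verify forward in each daughter:
Kukulish: *banbogod
  banbogod → banbokod   [unconditioned shift]
  banbokod (rule 2 does not apply)
  banbokod → banbokoz   [unconditioned shift]
  giving Kukulish banbokoz.
Fetorar: *banbogod > banbogot > vanvogot  (by final devoicing, unconditioned shift)
No other proto-form is consistent with every reflex, so the reconstruction is *banbogod.

*banbogod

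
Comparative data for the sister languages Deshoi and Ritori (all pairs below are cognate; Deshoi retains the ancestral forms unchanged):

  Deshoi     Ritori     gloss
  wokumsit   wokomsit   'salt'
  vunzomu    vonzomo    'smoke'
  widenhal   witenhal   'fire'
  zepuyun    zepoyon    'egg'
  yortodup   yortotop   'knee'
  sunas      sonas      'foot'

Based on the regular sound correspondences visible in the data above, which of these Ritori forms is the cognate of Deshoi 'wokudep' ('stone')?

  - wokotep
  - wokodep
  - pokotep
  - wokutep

wokotep

zepuyun ~ zepoyon — Deshoi u corresponds to Ritori o after a consonant, before a consonant other than r, m, n, p, b, f, v.
widenhal ~ witenhal — Deshoi d corresponds to Ritori t between vowels (before a front vowel).
Applying these to Deshoi 'wokudep':
  wokudep → wokodep   (u→o after a consonant, before a consonant other than r, m, n, p, b, f, v)
  wokodep → wokotep   (d→t between vowels (before a front vowel))
So the Ritori cognate is 'wokotep'.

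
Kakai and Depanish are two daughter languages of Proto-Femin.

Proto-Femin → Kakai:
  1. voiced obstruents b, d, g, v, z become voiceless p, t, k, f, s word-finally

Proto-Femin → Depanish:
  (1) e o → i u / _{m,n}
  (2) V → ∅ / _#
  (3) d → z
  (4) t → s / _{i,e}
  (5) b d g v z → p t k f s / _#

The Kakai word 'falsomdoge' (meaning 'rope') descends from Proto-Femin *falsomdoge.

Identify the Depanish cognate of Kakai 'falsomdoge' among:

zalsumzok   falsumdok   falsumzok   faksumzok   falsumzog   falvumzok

falsumzok

Depanish: start from *falsomdoge.
  rule 1 (pre-nasal raising): falsomdoge → falsumdoge
  rule 2 (apocope): falsumdoge → falsumdog
  rule 3 (unconditioned shift): falsumdog → falsumzog
  rule 4: no change — falsumzog
  rule 5 (final devoicing): falsumzog → falsumzok
  ⇒ Depanish falsumzok
Among the options, 'falsumzok' alone shows every Depanish change applied in order.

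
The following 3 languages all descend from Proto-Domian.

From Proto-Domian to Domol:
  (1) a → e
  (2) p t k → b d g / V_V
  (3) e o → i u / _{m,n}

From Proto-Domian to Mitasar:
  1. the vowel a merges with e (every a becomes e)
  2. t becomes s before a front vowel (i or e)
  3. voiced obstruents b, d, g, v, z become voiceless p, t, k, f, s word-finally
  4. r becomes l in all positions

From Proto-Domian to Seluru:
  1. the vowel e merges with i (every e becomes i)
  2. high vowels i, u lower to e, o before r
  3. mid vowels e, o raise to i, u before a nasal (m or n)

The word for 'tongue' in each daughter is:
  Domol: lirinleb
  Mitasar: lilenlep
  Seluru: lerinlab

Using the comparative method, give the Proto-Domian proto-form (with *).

Position 7: Domol has e, Mitasar has e, Seluru has a. Seluru preserves a here (none of its changes turn any other segment into a), so the proto-segment is *a.
Position 3: Domol has r, Mitasar has l, Seluru has r. Domol preserves r here (none of its changes turn any other segment into r), so the proto-segment is *r.
Position 8: Domol has b, Mitasar has p, Seluru has b. Seluru preserves b here (none of its changes turn any other segment into b), so the proto-segment is *b.
This points to *lirenlab. Verify forward in each daughter:
Domol: *lirenlab
  lirenlab → lirenleb   [vowel merger]
  lirenleb (rule 2 does not apply)
  lirenleb → lirinleb   [pre-nasal raising]
  giving Domol lirinleb.
Mitasar: *lirenlab
  lirenlab → lirenleb   [vowel merger]
  lirenleb (rule 2 does not apply)
  lirenleb → lirenlep   [final devoicing]
  lirenlep → lilenlep   [unconditioned shift]
  giving Mitasar lilenlep.
Seluru: *lirenlab > lirinlab > lerinlab  (by vowel merger, pre-rhotic lowering)
No other proto-form is consistent with every reflex, so the reconstruction is *lirenlab.

*lirenlab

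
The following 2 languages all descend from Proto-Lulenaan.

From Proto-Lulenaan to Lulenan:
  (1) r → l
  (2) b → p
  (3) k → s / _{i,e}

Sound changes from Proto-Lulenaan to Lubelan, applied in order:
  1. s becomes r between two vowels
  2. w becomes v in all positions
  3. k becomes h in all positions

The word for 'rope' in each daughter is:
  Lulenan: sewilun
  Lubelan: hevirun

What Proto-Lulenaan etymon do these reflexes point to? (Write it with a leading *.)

Position 5: Lulenan has l, Lubelan has r. Taking the neighbouring segments as reconstructed: Lulenan l could go back to *l or *r; Lubelan r could go back to *s or *r — the one source consistent with every daughter is *r.
Position 3: Lulenan has w, Lubelan has v. Lulenan preserves w here (none of its changes turn any other segment into w), so the proto-segment is *w.
Position 1: Lulenan has s, Lubelan has h. Taking the neighbouring segments as reconstructed: Lulenan s could go back to *k or *s; Lubelan h could go back to *k or *h — the one source consistent with every daughter is *k.
Continuing position by position gives *kewirun; check it forward:
Lulenan: *kewirun
  kewirun → kewilun   [unconditioned shift]
  kewilun (rule 2 does not apply)
  kewilun → sewilun   [palatalisation]
  giving Lulenan sewilun.
Lubelan: start from *kewirun.
  rule 1: no change — kewirun
  rule 2 (unconditioned shift): kewirun → kevirun
  rule 3 (unconditioned shift): kevirun → hevirun
  ⇒ Lubelan hevirun
*kewirun is the unique common source.

*kewirun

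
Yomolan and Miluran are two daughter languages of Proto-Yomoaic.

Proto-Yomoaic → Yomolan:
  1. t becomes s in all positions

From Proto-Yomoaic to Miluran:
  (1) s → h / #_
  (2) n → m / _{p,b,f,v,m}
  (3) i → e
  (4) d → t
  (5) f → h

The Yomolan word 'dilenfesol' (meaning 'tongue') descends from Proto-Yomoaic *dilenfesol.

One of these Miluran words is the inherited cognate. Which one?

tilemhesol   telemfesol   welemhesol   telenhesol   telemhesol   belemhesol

telemhesol

Miluran: *dilenfesol > dilemfesol > delemfesol > telemfesol > telemhesol  (by nasal place assimilation, vowel merger, unconditioned shift, unconditioned shift)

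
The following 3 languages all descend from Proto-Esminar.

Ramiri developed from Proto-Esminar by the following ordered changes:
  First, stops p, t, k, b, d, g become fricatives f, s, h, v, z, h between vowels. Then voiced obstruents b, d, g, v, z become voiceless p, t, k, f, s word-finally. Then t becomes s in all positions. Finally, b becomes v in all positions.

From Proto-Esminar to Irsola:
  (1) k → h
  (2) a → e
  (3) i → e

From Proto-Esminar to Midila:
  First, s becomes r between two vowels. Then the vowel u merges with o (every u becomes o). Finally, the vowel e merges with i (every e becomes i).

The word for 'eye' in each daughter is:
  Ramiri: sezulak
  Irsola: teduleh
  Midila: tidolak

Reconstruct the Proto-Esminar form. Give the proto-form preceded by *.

Position 2: Ramiri has e, Irsola has e, Midila has i. Ramiri preserves e here (none of its changes turn any other segment into e), so the proto-segment is *e.
Position 4: Ramiri has u, Irsola has u, Midila has o. Ramiri preserves u here (none of its changes turn any other segment into u), so the proto-segment is *u.
Position 1: Ramiri has s, Irsola has t, Midila has t. Irsola preserves t here (none of its changes turn any other segment into t), so the proto-segment is *t.
This points to *tedulak. Verify forward in each daughter:
Ramiri: *tedulak
  tedulak → tezulak   [intervocalic lenition]
  tezulak (rule 2 does not apply)
  tezulak → sezulak   [unconditioned shift]
  sezulak (rule 4 does not apply)
  giving Ramiri sezulak.
Irsola: start from *tedulak.
  rule 1 (unconditioned shift): tedulak → tedulah
  rule 2 (vowel merger): tedulah → teduleh
  rule 3: no change — teduleh
  ⇒ Irsola teduleh
Midila: *tedulak > tedolak > tidolak  (by vowel merger, vowel merger)
*tedulak is the unique common source.

*tedulak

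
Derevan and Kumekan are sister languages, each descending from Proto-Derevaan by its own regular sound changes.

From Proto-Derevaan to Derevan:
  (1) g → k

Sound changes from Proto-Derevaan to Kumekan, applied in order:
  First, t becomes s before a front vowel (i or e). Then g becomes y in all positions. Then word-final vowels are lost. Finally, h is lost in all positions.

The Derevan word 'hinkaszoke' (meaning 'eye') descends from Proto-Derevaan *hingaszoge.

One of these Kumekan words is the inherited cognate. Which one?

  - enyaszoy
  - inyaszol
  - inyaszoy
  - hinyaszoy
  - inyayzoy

inyaszoy

Kumekan: *hingaszoge > hinyaszoye > hinyaszoy > inyaszoy  (by unconditioned shift, apocope, h-loss)
Among the options, 'inyaszoy' alone shows every Kumekan change applied in order.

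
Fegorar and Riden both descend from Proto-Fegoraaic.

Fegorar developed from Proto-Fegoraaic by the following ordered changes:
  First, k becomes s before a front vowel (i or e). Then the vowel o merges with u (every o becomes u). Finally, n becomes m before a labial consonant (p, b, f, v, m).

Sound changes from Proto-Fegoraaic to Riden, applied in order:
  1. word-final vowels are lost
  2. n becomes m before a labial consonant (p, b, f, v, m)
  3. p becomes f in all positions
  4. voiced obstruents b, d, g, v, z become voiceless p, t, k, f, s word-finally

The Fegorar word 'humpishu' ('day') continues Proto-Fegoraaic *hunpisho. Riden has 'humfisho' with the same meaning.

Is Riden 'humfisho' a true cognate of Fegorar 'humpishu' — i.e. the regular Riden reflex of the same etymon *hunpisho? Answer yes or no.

Derive the expected Riden reflex of *hunpisho:
Riden: *hunpisho
  hunpisho → hunpish   [apocope]
  hunpish → humpish   [nasal place assimilation]
  humpish → humfish   [unconditioned shift]
  humfish (rule 4 does not apply)
  giving Riden humfish.
The regular Riden reflex would be 'humfish', but the attested form is 'humfisho'. The correspondence is irregular, so they are not cognates (the Riden form has a different source).

no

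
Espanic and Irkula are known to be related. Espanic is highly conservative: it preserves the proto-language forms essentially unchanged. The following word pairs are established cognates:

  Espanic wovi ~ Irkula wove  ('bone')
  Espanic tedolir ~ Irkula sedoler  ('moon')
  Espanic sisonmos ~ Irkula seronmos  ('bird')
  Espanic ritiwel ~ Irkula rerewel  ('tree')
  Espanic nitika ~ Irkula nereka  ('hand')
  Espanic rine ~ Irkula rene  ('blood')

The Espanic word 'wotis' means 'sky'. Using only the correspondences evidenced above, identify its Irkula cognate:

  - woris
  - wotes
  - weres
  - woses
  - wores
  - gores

wores

ritiwel ~ rerewel, nitika ~ nereka — Espanic t corresponds to Irkula r between vowels (before a front vowel).
sisonmos ~ seronmos, ritiwel ~ rerewel — Espanic i corresponds to Irkula e after a consonant, before a consonant other than r, m, n, p, b, f, v.
Applying these to Espanic 'wotis':
  wotis → woris   (t→r between vowels (before a front vowel))
  woris → wores   (i→e after a consonant, before a consonant other than r, m, n, p, b, f, v)
So the Irkula cognate is 'wores'.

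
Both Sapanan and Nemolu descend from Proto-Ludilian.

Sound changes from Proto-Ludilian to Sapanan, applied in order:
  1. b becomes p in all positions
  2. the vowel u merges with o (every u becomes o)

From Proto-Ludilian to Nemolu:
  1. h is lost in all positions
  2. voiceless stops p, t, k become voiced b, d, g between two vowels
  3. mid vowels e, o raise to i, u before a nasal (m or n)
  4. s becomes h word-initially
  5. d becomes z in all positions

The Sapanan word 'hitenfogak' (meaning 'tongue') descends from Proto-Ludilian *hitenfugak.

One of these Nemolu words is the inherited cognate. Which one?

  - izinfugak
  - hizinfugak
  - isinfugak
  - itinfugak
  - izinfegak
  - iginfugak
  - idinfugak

Nemolu: *hitenfugak > itenfugak > idenfugak > idinfugak > izinfugak  (by h-loss, intervocalic voicing, pre-nasal raising, unconditioned shift)
Only 'izinfugak' matches the regular Nemolu development of *hitenfugak.

izinfugak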